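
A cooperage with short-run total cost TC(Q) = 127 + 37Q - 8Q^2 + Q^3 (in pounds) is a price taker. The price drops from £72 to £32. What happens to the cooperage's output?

Output falls from 7 to 5

AVC = 37 - 8Q + Q^2, minimized at Q = 4 where min AVC = £21. MC = 37 - 16Q + 3Q^2.
At P = £72 ≥ min AVC, set P = MC on the rising branch: Q = 7.
At P = £32 ≥ min AVC, set P = MC: Q = 5. The firm stays open but cuts output.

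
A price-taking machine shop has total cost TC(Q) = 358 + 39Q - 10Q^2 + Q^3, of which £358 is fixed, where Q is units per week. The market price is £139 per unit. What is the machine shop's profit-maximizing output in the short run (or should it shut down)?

Produce at Q = 10

From TC, MC = TC'(Q) = 39 - 20Q + 3Q^2 and AVC = VC/Q = 39 - 10Q + Q^2.
The AVC parabola has its vertex at Q = 10/2 = 5, where AVC = 39 - 10·5 + 5^2 = £14.
Because £139 ≥ £14, revenue can cover variable cost; the firm operates.
Solving P = MC: -100 - 20Q + 3Q^2 = 0 ⇒ Q = -10/3 or 10. On the upward-sloping branch, Q* = 10.
Check: AVC at Q = 10 is £39 ≤ P, so revenue covers variable cost.
Profit = P·Q − TC = 139·10 − 748 = £642.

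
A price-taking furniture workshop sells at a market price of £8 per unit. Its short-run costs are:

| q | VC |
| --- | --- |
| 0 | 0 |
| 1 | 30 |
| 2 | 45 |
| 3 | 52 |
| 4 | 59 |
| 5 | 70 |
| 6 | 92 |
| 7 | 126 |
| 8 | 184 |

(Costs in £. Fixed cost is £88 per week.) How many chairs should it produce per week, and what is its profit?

Profit at each row (π = 8q − TC): q=0: -88; q=1: -110; q=2: -117; q=3: -116; q=4: -115; q=5: -118; q=6: -132; q=7: -158; q=8: -208.
Profit is highest at q = 0. Equivalently, the lowest AVC in the table is 70/5 ≈ £14 at q = 5, and P = £8 falls below it — price never covers variable cost, so the firm shuts down and loses only its fixed cost.

q = 0 (shut down); profit = -£88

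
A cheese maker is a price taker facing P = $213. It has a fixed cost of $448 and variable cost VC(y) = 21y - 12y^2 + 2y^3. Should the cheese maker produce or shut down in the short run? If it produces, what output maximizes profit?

Produce at y = 8

Variable cost is VC = 21y - 12y^2 + 2y^3, so AVC = VC/y = 21 - 12y + 2y^2 and MC = dTC/dy = 21 - 24y + 6y^2.
The AVC parabola has its vertex at y = 12/4 = 3, where AVC = 21 - 12·3 + 2·3^2 = $3.
Because $213 ≥ $3, revenue can cover variable cost; the firm operates.
Set P = MC: 213 = 21 - 24y + 6y^2 → -192 - 24y + 6y^2 = 0. The roots are y = -4 and y = 8; the profit-maximizing output is on the rising part of MC, so y* = 8.
Check: AVC at y = 8 is $53 ≤ P, so revenue covers variable cost.
Profit = P·y − TC = 213·8 − 872 = $832.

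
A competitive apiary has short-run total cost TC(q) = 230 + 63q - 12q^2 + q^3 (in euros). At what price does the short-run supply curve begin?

The shutdown price is the minimum of AVC. VC = 63q - 12q^2 + q^3, so AVC = 63 - 12q + q^2.
dAVC/dq = -12 + 2q = 0 gives q = 6. min AVC = 63 - 12·6 + 6^2 = 27.
The firm shuts down for any P below €27.

€27 per unit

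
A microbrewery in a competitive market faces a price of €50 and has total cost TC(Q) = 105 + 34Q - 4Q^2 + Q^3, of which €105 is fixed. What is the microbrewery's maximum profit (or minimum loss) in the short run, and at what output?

AVC = 34 - 4Q + Q^2 has its minimum €30 at Q = 2; price €50 clears that bar, so the firm operates.
With MC = 34 - 8Q + 3Q^2, P = MC on the upward-sloping part at Q* = 4.
TR = 50·4 = 200. TC = 105 + 136 = 241. Profit = 200 − 241 = -€41.
That loss of €41 beats the €105 the firm would lose by shutting down; producing recovers €64 of fixed cost.

Profit = -€41 at Q = 4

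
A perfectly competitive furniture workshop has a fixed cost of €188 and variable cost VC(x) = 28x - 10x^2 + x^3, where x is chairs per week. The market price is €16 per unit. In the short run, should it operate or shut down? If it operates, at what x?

From TC, MC = TC'(x) = 28 - 20x + 3x^2 and AVC = VC/x = 28 - 10x + x^2.
AVC hits its minimum where MC = AVC, at x = 5, giving min AVC = 28 - 10·5 + 5^2 = €3.
Since P = €16 ≥ min AVC = €3, price covers variable cost and the firm should produce.
P = MC gives 12 - 20x + 3x^2 = 0, with roots 2/3 and 6. Take the larger (rising MC): x* = 6.
Check: AVC at x = 6 is €4 ≤ P, so revenue covers variable cost.
Profit = P·x − TC = 16·6 − 212 = -€116, a loss, but smaller than the €188 fixed cost the firm would lose by shutting down.

Produce at x = 6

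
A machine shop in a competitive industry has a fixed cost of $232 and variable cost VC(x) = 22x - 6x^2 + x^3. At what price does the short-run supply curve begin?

$13 per unit

The shutdown price is the minimum of AVC. VC = 22x - 6x^2 + x^3, so AVC = 22 - 6x + x^2.
dAVC/dx = -6 + 2x = 0 gives x = 3. min AVC = 22 - 6·3 + 3^2 = 13.
So the shutdown price is $13.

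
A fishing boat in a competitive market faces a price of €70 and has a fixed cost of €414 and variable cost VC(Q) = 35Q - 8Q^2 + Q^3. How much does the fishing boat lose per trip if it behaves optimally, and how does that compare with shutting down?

Profit = -€120 at Q = 7

AVC = 35 - 8Q + Q^2; min AVC = €19 at Q = 4. Since P = €70 ≥ min AVC, the firm produces.
MC = 35 - 16Q + 3Q^2. Setting P = MC and taking the root on the rising branch gives Q* = 7.
TR = 70·7 = 490. TC = 414 + 196 = 610. Profit = 490 − 610 = -€120.
Shutting down would mean losing the fixed cost of €414, so operating at a loss of €120 is better by €294.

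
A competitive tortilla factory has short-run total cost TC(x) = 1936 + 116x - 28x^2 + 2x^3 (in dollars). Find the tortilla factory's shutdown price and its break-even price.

AVC = 116 - 28x + 2x^2; minimized at x = 7, giving min AVC = $18. That is the shutdown price.
ATC = 1936/x + 116 - 28x + 2x^2. Setting dATC/dx = −1936/x^2 − 28 + 4x = 0 gives x = 11 (since 4·11^3 − 28·11^2 = 1936).
min ATC = 1936/11 + 116 − 28·11 + 2·11^2 = $226. That is the break-even price.
Between these two prices the firm operates at a loss; above $226 it earns a profit.

Shutdown price = $18; break-even price = $226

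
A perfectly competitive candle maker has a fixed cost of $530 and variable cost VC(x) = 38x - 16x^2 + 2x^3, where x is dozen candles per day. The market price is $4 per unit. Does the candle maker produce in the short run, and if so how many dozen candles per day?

Shut down

Variable cost is VC = 38x - 16x^2 + 2x^3, so AVC = VC/x = 38 - 16x + 2x^2 and MC = dTC/dx = 38 - 32x + 6x^2.
The AVC parabola has its vertex at x = 16/4 = 4, where AVC = 38 - 16·4 + 2·4^2 = $6.
P = $4 lies below min AVC = $6; no output level covers variable cost.
Best response: produce nothing and absorb the $530 fixed cost.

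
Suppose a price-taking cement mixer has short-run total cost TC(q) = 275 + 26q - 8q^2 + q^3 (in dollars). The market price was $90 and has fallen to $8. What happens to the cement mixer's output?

MC = 26 - 16q + 3q^2; the shutdown threshold is min AVC = $10 (at q = 4).
At P = $90 ≥ min AVC, set P = MC on the rising branch: q = 8.
At P = $8 < min AVC = $10, price no longer covers variable cost at any output, so the firm shuts down: q = 0.

Output falls from 8 to 0 (the firm shuts down)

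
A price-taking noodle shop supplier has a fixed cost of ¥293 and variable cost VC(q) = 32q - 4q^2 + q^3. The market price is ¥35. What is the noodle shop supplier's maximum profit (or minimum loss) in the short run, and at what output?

Profit = -¥275 at q = 3

AVC = 32 - 4q + q^2 has its minimum ¥28 at q = 2; price ¥35 clears that bar, so the firm operates.
With MC = 32 - 8q + 3q^2, P = MC on the upward-sloping part at q* = 3.
TR = 35·3 = 105. TC = 293 + 87 = 380. Profit = 105 − 380 = -¥275.
That loss of ¥275 beats the ¥293 the firm would lose by shutting down; producing recovers ¥18 of fixed cost.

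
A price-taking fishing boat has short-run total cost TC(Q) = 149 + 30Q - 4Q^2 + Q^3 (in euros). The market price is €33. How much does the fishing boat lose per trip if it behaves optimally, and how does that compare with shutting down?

Profit = -€131 at Q = 3

AVC = 30 - 4Q + Q^2 has its minimum €26 at Q = 2; price €33 clears that bar, so the firm operates.
MC = 30 - 8Q + 3Q^2. Setting P = MC and taking the root on the rising branch gives Q* = 3.
TR = 33·3 = 99. TC = 149 + 81 = 230. Profit = 99 − 230 = -€131.
By producing, the firm covers all variable cost plus €18 of fixed cost; shutting down would lose the full €149.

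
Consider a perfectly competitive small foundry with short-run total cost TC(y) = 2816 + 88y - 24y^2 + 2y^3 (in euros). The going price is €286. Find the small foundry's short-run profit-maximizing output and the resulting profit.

Profit = -€396 at y = 11

AVC = 88 - 24y + 2y^2 has its minimum €16 at y = 6; price €286 clears that bar, so the firm operates.
MC = 88 - 48y + 6y^2. Setting P = MC and taking the root on the rising branch gives y* = 11.
TR = 286·11 = 3146. TC = 2816 + 726 = 3542. Profit = 3146 − 3542 = -€396.
By producing, the firm covers all variable cost plus €2420 of fixed cost; shutting down would lose the full €2816.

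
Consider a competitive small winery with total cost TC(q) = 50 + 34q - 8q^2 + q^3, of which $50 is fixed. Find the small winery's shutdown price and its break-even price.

Shutdown price = $18; break-even price = $29

Shutdown price = min AVC. AVC = 34 - 8q + q^2, with vertex at q = 4 and minimum $18.
ATC = 50/q + 34 - 8q + q^2. Setting dATC/dq = −50/q^2 − 8 + 2q = 0 gives q = 5 (since 2·5^3 − 8·5^2 = 50).
min ATC = 50/5 + 34 − 8·5 + 5^2 = $29. That is the break-even price.
Between these two prices the firm operates at a loss; above $29 it earns a profit.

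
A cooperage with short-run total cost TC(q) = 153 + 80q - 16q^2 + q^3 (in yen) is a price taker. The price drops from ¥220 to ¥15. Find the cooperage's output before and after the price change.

Output falls from 14 to 0 (the firm shuts down)

MC = 80 - 32q + 3q^2; the shutdown threshold is min AVC = ¥16 (at q = 8).
With P = ¥220 above the shutdown price, P = MC gives q = 14.
At P = ¥15 < min AVC = ¥16, price no longer covers variable cost at any output, so the firm shuts down: q = 0.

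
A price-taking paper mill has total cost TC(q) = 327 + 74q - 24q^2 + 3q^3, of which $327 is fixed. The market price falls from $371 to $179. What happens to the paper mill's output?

Output falls from 9 to 7

MC = 74 - 48q + 9q^2; the shutdown threshold is min AVC = $26 (at q = 4).
With P = $371 above the shutdown price, P = MC gives q = 9.
At P = $179 ≥ min AVC, set P = MC: q = 7. The firm stays open but cuts output.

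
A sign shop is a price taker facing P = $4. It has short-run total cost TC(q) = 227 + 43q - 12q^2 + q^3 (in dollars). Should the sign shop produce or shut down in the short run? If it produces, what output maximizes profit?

Shut down

From TC, MC = TC'(q) = 43 - 24q + 3q^2 and AVC = VC/q = 43 - 12q + q^2.
AVC hits its minimum where MC = AVC, at q = 6, giving min AVC = 43 - 12·6 + 6^2 = $7.
Since P = $4 < min AVC = $7, price fails to cover variable cost at any output.
Shutting down limits the loss to fixed cost, $227.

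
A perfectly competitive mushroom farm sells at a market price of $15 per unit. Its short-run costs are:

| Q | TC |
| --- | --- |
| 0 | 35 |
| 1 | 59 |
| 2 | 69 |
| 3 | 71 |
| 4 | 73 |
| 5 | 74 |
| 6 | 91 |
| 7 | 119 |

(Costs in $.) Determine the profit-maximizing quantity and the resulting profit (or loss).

Q = 5; profit = $1

Profit at each row (π = 15Q − TC): Q=0: -35; Q=1: -44; Q=2: -39; Q=3: -26; Q=4: -13; Q=5: 1; Q=6: -1; Q=7: -14.
Profit is maximized at Q = 5. AVC there is 39/5 = $7.80 ≤ P, so producing beats shutting down (which would give -$35).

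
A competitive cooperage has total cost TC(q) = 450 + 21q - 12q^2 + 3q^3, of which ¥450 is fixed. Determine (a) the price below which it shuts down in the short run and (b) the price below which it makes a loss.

Shutdown price = ¥9; break-even price = ¥126

AVC = 21 - 12q + 3q^2; minimized at q = 2, giving min AVC = ¥9. That is the shutdown price.
ATC = 450/q + 21 - 12q + 3q^2. Setting dATC/dq = −450/q^2 − 12 + 6q = 0 gives q = 5 (since 6·5^3 − 12·5^2 = 450).
min ATC = 450/5 + 21 − 12·5 + 3·5^2 = ¥126. That is the break-even price.
For ¥9 ≤ P < ¥126 the firm produces at a loss; below ¥9 it shuts down.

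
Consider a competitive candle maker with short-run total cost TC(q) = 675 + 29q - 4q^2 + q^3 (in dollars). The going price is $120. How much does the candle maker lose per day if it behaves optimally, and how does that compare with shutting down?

Profit = -$185 at q = 7

AVC = 29 - 4q + q^2 has its minimum $25 at q = 2; price $120 clears that bar, so the firm operates.
With MC = 29 - 8q + 3q^2, P = MC on the upward-sloping part at q* = 7.
TR = 120·7 = 840. TC = 675 + 350 = 1025. Profit = 840 − 1025 = -$185.
Shutting down would mean losing the fixed cost of $675, so operating at a loss of $185 is better by $490.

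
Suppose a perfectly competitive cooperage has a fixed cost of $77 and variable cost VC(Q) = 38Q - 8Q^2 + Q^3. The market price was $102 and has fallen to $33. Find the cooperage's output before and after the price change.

Output falls from 8 to 5

MC = 38 - 16Q + 3Q^2; the shutdown threshold is min AVC = $22 (at Q = 4).
At P = $102 ≥ min AVC, set P = MC on the rising branch: Q = 8.
At P = $33 ≥ min AVC, set P = MC: Q = 5. The firm stays open but cuts output.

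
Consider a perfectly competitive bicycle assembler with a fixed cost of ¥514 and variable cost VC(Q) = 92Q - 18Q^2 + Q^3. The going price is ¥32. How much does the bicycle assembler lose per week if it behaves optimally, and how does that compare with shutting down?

AVC = 92 - 18Q + Q^2; min AVC = ¥11 at Q = 9. Since P = ¥32 ≥ min AVC, the firm produces.
MC = 92 - 36Q + 3Q^2. Setting P = MC and taking the root on the rising branch gives Q* = 10.
TR = 32·10 = 320. TC = 514 + 120 = 634. Profit = 320 − 634 = -¥314.
Shutting down would mean losing the fixed cost of ¥514, so operating at a loss of ¥314 is better by ¥200.

Profit = -¥314 at Q = 10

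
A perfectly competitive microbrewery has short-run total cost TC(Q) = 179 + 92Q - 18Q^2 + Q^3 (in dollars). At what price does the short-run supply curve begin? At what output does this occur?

The shutdown price is the minimum of AVC. VC = 92Q - 18Q^2 + Q^3, so AVC = 92 - 18Q + Q^2.
dAVC/dQ = -18 + 2Q = 0 gives Q = 9. min AVC = 92 - 18·9 + 9^2 = 11.
For P < $11 the firm produces nothing.

$11 per unit, at Q = 9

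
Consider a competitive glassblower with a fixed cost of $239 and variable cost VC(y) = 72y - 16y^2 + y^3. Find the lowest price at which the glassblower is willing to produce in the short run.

$8 per unit

The shutdown price is the minimum of AVC. VC = 72y - 16y^2 + y^3, so AVC = 72 - 16y + y^2.
dAVC/dy = -16 + 2y = 0 gives y = 8. min AVC = 72 - 16·8 + 8^2 = 8.
The firm shuts down for any P below $8.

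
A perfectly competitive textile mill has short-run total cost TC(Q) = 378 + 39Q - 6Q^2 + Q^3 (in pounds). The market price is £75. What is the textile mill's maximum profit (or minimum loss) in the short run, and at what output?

AVC = 39 - 6Q + Q^2 has its minimum £30 at Q = 3; price £75 clears that bar, so the firm operates.
With MC = 39 - 12Q + 3Q^2, P = MC on the upward-sloping part at Q* = 6.
TR = 75·6 = 450. TC = 378 + 234 = 612. Profit = 450 − 612 = -£162.
Shutting down would mean losing the fixed cost of £378, so operating at a loss of £162 is better by £216.

Profit = -£162 at Q = 6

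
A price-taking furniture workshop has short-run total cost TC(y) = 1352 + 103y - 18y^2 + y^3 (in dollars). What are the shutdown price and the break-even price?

Shutdown price = $22; break-even price = $142

Shutdown price = min AVC. AVC = 103 - 18y + y^2, with vertex at y = 9 and minimum $22.
ATC = 1352/y + 103 - 18y + y^2. Setting dATC/dy = −1352/y^2 − 18 + 2y = 0 gives y = 13 (since 2·13^3 − 18·13^2 = 1352).
min ATC = 1352/13 + 103 − 18·13 + 13^2 = $142. That is the break-even price.
For $22 ≤ P < $142 the firm produces at a loss; below $22 it shuts down.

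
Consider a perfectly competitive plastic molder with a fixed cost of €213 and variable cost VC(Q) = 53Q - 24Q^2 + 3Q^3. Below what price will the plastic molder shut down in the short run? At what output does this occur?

€5 per unit, at Q = 4

Short-run supply begins at min AVC. From VC = 53Q - 24Q^2 + 3Q^3, AVC = 53 - 24Q + 3Q^2.
dAVC/dQ = -24 + 6Q = 0 gives Q = 4. min AVC = 53 - 24·4 + 3·4^2 = 5.
So the shutdown price is €5.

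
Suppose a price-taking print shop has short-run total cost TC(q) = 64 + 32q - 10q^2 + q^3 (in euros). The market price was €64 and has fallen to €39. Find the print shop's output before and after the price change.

Output falls from 8 to 7

AVC = 32 - 10q + q^2, minimized at q = 5 where min AVC = €7. MC = 32 - 20q + 3q^2.
With P = €64 above the shutdown price, P = MC gives q = 8.
At P = €39 ≥ min AVC, set P = MC: q = 7. The firm stays open but cuts output.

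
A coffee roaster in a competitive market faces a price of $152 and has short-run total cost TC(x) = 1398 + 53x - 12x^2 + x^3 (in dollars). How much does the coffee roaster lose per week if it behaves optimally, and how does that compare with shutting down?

Profit = -$188 at x = 11

AVC = 53 - 12x + x^2; min AVC = $17 at x = 6. Since P = $152 ≥ min AVC, the firm produces.
MC = 53 - 24x + 3x^2. Setting P = MC and taking the root on the rising branch gives x* = 11.
TR = 152·11 = 1672. TC = 1398 + 462 = 1860. Profit = 1672 − 1860 = -$188.
That loss of $188 beats the $1398 the firm would lose by shutting down; producing recovers $1210 of fixed cost.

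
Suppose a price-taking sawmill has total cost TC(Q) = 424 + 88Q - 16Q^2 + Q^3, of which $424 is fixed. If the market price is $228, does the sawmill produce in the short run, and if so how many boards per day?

From TC, MC = TC'(Q) = 88 - 32Q + 3Q^2 and AVC = VC/Q = 88 - 16Q + Q^2.
AVC hits its minimum where MC = AVC, at Q = 8, giving min AVC = 88 - 16·8 + 8^2 = $24.
Since P = $228 ≥ min AVC = $24, price covers variable cost and the firm should produce.
Solving P = MC: -140 - 32Q + 3Q^2 = 0 ⇒ Q = -10/3 or 14. On the upward-sloping branch, Q* = 14.
Check: AVC at Q = 14 is $60 ≤ P, so revenue covers variable cost.
Profit = P·Q − TC = 228·14 − 1264 = $1928.

Produce at Q = 14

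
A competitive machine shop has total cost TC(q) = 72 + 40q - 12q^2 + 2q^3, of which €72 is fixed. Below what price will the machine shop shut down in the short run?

Short-run supply begins at min AVC. From VC = 40q - 12q^2 + 2q^3, AVC = 40 - 12q + 2q^2.
dAVC/dq = -12 + 4q = 0 gives q = 3. min AVC = 40 - 12·3 + 2·3^2 = 22.
So the shutdown price is €22.

€22 per unit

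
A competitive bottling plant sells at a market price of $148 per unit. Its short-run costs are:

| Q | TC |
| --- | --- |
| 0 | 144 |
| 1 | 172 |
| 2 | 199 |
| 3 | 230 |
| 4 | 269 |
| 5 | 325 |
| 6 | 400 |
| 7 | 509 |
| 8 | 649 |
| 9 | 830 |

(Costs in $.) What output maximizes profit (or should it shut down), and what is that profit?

Q = 8; profit = $535

Profit at each row (π = 148Q − TC): Q=0: -144; Q=1: -24; Q=2: 97; Q=3: 214; Q=4: 323; Q=5: 415; Q=6: 488; Q=7: 527; Q=8: 535; Q=9: 502.
Profit is maximized at Q = 8. AVC there is 505/8 = $63.12 ≤ P, so producing beats shutting down (which would give -$144).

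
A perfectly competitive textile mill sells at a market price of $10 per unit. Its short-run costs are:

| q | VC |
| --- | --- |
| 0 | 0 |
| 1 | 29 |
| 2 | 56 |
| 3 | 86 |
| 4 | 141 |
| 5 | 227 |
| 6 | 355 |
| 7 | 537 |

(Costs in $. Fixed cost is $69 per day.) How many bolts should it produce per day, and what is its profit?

q = 0 (shut down); profit = -$69

Tabulate TR − TC: q=0: -69; q=1: -88; q=2: -105; q=3: -125; q=4: -170; q=5: -246; q=6: -364; q=7: -536.
Profit is highest at q = 0. Equivalently, the lowest AVC in the table is 56/2 ≈ $28 at q = 2, and P = $10 falls below it — price never covers variable cost, so the firm shuts down and loses only its fixed cost.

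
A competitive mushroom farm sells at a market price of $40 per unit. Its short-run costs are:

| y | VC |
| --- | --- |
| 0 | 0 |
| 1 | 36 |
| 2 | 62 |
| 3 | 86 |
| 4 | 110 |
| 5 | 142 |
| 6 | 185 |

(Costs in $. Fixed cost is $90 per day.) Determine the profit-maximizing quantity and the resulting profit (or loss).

Tabulate TR − TC: y=0: -90; y=1: -86; y=2: -72; y=3: -56; y=4: -40; y=5: -32; y=6: -35.
Profit is maximized at y = 5. AVC there is 142/5 = $28.40 ≤ P, so producing beats shutting down (which would give -$90).

y = 5; profit = -$32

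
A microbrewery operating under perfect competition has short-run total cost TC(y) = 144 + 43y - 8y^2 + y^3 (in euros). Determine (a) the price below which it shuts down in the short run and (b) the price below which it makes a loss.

Shutdown price = €27; break-even price = €55

Shutdown price = min AVC. AVC = 43 - 8y + y^2, with vertex at y = 4 and minimum €27.
ATC = 144/y + 43 - 8y + y^2. Setting dATC/dy = −144/y^2 − 8 + 2y = 0 gives y = 6 (since 2·6^3 − 8·6^2 = 144).
min ATC = 144/6 + 43 − 8·6 + 6^2 = €55. That is the break-even price.
For €27 ≤ P < €55 the firm produces at a loss; below €27 it shuts down.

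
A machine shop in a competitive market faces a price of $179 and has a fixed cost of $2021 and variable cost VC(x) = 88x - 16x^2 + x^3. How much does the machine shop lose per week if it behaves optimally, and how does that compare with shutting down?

Profit = -$331 at x = 13

AVC = 88 - 16x + x^2; min AVC = $24 at x = 8. Since P = $179 ≥ min AVC, the firm produces.
MC = 88 - 32x + 3x^2. Setting P = MC and taking the root on the rising branch gives x* = 13.
TR = 179·13 = 2327. TC = 2021 + 637 = 2658. Profit = 2327 − 2658 = -$331.
Shutting down would mean losing the fixed cost of $2021, so operating at a loss of $331 is better by $1690.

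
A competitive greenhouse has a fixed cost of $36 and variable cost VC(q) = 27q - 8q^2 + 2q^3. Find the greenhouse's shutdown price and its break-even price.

AVC = 27 - 8q + 2q^2; minimized at q = 2, giving min AVC = $19. That is the shutdown price.
ATC = 36/q + 27 - 8q + 2q^2. Setting dATC/dq = −36/q^2 − 8 + 4q = 0 gives q = 3 (since 4·3^3 − 8·3^2 = 36).
min ATC = 36/3 + 27 − 8·3 + 2·3^2 = $33. That is the break-even price.
Between these two prices the firm operates at a loss; above $33 it earns a profit.

Shutdown price = $19; break-even price = $33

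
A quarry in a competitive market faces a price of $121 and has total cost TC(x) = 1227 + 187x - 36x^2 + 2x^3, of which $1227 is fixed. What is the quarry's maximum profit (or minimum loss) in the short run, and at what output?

Profit = -$259 at x = 11

AVC = 187 - 36x + 2x^2 has its minimum $25 at x = 9; price $121 clears that bar, so the firm operates.
With MC = 187 - 72x + 6x^2, P = MC on the upward-sloping part at x* = 11.
TR = 121·11 = 1331. TC = 1227 + 363 = 1590. Profit = 1331 − 1590 = -$259.
That loss of $259 beats the $1227 the firm would lose by shutting down; producing recovers $968 of fixed cost.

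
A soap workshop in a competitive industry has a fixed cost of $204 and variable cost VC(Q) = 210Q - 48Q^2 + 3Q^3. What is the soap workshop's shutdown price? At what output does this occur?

$18 per unit, at Q = 8

The firm shuts down when price falls below the minimum of average variable cost. AVC = VC/Q = 210 - 48Q + 3Q^2.
dAVC/dQ = -48 + 6Q = 0 gives Q = 8. min AVC = 210 - 48·8 + 3·8^2 = 18.
So the shutdown price is $18.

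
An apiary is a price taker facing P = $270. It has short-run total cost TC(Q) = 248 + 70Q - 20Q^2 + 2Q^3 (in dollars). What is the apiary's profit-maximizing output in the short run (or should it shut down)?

Produce at Q = 10

Strip out fixed cost: VC = 70Q - 20Q^2 + 2Q^3. Then AVC = 70 - 20Q + 2Q^2 and MC = 70 - 40Q + 6Q^2.
AVC is minimized where dAVC/dQ = -20 + 4Q = 0, at Q = 5; min AVC = 70 - 20·5 + 2·5^2 = $20.
Because $270 ≥ $20, revenue can cover variable cost; the firm operates.
P = MC gives -200 - 40Q + 6Q^2 = 0, with roots -10/3 and 10. Take the larger (rising MC): Q* = 10.
Check: AVC at Q = 10 is $70 ≤ P, so revenue covers variable cost.
Profit = P·Q − TC = 270·10 − 948 = $1752.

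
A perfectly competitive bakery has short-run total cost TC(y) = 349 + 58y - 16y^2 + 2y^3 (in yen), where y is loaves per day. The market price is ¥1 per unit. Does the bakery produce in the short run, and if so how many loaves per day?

Shut down

From TC, MC = TC'(y) = 58 - 32y + 6y^2 and AVC = VC/y = 58 - 16y + 2y^2.
AVC is minimized where dAVC/dy = -16 + 4y = 0, at y = 4; min AVC = 58 - 16·4 + 2·4^2 = ¥26.
Since P = ¥1 < min AVC = ¥26, price fails to cover variable cost at any output.
The firm minimizes its loss by shutting down and losing only its fixed cost of ¥349.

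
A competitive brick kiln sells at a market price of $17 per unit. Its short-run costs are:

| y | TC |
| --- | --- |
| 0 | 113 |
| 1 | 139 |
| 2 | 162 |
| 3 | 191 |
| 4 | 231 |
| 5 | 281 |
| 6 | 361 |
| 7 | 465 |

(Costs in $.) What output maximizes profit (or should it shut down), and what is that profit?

Tabulate TR − TC: y=0: -113; y=1: -122; y=2: -128; y=3: -140; y=4: -163; y=5: -196; y=6: -259; y=7: -346.
Profit is highest at y = 0. Equivalently, the lowest AVC in the table is 49/2 ≈ $24.50 at y = 2, and P = $17 falls below it — price never covers variable cost, so the firm shuts down and loses only its fixed cost.

y = 0 (shut down); profit = -$113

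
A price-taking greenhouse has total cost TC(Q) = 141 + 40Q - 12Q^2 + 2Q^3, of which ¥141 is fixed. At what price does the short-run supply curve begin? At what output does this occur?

Short-run supply begins at min AVC. From VC = 40Q - 12Q^2 + 2Q^3, AVC = 40 - 12Q + 2Q^2.
dAVC/dQ = -12 + 4Q = 0 gives Q = 3. min AVC = 40 - 12·3 + 2·3^2 = 22.
The firm shuts down for any P below ¥22.

¥22 per unit, at Q = 3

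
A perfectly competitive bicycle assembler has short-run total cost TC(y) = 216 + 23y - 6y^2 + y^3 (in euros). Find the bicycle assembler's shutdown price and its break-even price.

Shutdown price = €14; break-even price = €59

Shutdown price = min AVC. AVC = 23 - 6y + y^2, with vertex at y = 3 and minimum €14.
ATC = 216/y + 23 - 6y + y^2. Setting dATC/dy = −216/y^2 − 6 + 2y = 0 gives y = 6 (since 2·6^3 − 6·6^2 = 216).
min ATC = 216/6 + 23 − 6·6 + 6^2 = €59. That is the break-even price.
Between these two prices the firm operates at a loss; above €59 it earns a profit.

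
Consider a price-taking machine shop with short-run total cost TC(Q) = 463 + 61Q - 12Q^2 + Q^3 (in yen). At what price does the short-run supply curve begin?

The shutdown price is the minimum of AVC. VC = 61Q - 12Q^2 + Q^3, so AVC = 61 - 12Q + Q^2.
At the minimum of AVC, MC = AVC. MC = 61 - 24Q + 3Q^2; setting MC = AVC gives 2Q^2 - 12Q = 0, so Q = 6. min AVC = 25.
So the shutdown price is ¥25.

¥25 per unit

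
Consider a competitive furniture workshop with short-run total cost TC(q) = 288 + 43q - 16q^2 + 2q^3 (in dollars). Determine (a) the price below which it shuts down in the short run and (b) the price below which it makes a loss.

Shutdown price = $11; break-even price = $67

Shutdown price = min AVC. AVC = 43 - 16q + 2q^2, with vertex at q = 4 and minimum $11.
ATC = 288/q + 43 - 16q + 2q^2. Setting dATC/dq = −288/q^2 − 16 + 4q = 0 gives q = 6 (since 4·6^3 − 16·6^2 = 288).
min ATC = 288/6 + 43 − 16·6 + 2·6^2 = $67. That is the break-even price.
For $11 ≤ P < $67 the firm produces at a loss; below $11 it shuts down.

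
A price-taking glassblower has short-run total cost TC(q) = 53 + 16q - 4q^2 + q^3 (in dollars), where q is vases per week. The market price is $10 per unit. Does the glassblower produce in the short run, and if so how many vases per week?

Shut down

From TC, MC = TC'(q) = 16 - 8q + 3q^2 and AVC = VC/q = 16 - 4q + q^2.
AVC is minimized where dAVC/dq = -4 + 2q = 0, at q = 2; min AVC = 16 - 4·2 + 2^2 = $12.
P = $10 lies below min AVC = $12; no output level covers variable cost.
Shutting down limits the loss to fixed cost, $53.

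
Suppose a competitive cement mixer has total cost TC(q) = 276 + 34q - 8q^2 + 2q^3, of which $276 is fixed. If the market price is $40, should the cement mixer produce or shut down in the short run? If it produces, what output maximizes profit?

Strip out fixed cost: VC = 34q - 8q^2 + 2q^3. Then AVC = 34 - 8q + 2q^2 and MC = 34 - 16q + 6q^2.
AVC is minimized where dAVC/dq = -8 + 4q = 0, at q = 2; min AVC = 34 - 8·2 + 2·2^2 = $26.
Because $40 ≥ $26, revenue can cover variable cost; the firm operates.
Solving P = MC: -6 - 16q + 6q^2 = 0 ⇒ q = -1/3 or 3. On the upward-sloping branch, q* = 3.
Check: AVC at q = 3 is $28 ≤ P, so revenue covers variable cost.
Profit = P·q − TC = 40·3 − 360 = -$240, a loss, but smaller than the $276 fixed cost the firm would lose by shutting down.

Produce at q = 3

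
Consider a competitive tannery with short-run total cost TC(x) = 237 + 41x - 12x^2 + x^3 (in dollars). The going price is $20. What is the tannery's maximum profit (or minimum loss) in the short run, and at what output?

AVC = 41 - 12x + x^2 has its minimum $5 at x = 6; price $20 clears that bar, so the firm operates.
With MC = 41 - 24x + 3x^2, P = MC on the upward-sloping part at x* = 7.
TR = 20·7 = 140. TC = 237 + 42 = 279. Profit = 140 − 279 = -$139.
By producing, the firm covers all variable cost plus $98 of fixed cost; shutting down would lose the full $237.

Profit = -$139 at x = 7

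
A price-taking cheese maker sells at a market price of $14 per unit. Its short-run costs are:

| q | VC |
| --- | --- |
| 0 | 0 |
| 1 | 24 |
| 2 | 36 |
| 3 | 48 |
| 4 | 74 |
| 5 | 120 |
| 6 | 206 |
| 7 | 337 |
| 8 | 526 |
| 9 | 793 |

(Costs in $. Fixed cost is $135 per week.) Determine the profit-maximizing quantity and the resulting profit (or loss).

q = 0 (shut down); profit = -$135

Compute π = P·q − TC at each output: q=0: -135; q=1: -145; q=2: -143; q=3: -141; q=4: -153; q=5: -185; q=6: -257; q=7: -374; q=8: -549; q=9: -802.
Profit is highest at q = 0. Equivalently, the lowest AVC in the table is 48/3 ≈ $16 at q = 3, and P = $14 falls below it — price never covers variable cost, so the firm shuts down and loses only its fixed cost.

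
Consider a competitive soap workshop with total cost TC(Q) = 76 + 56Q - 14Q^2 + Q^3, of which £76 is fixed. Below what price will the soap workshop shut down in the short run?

£7 per unit

Short-run supply begins at min AVC. From VC = 56Q - 14Q^2 + Q^3, AVC = 56 - 14Q + Q^2.
At the minimum of AVC, MC = AVC. MC = 56 - 28Q + 3Q^2; setting MC = AVC gives 2Q^2 - 14Q = 0, so Q = 7. min AVC = 7.
So the shutdown price is £7.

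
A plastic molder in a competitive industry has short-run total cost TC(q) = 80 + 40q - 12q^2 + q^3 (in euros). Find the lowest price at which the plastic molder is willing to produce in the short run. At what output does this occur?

The shutdown price is the minimum of AVC. VC = 40q - 12q^2 + q^3, so AVC = 40 - 12q + q^2.
At the minimum of AVC, MC = AVC. MC = 40 - 24q + 3q^2; setting MC = AVC gives 2q^2 - 12q = 0, so q = 6. min AVC = 4.
The firm shuts down for any P below €4.

€4 per unit, at q = 6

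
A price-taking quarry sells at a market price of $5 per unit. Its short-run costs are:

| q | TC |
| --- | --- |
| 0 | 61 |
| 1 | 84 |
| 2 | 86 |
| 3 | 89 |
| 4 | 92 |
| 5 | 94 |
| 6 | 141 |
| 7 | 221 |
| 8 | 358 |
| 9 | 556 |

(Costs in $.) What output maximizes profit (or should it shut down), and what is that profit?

Compute π = P·q − TC at each output: q=0: -61; q=1: -79; q=2: -76; q=3: -74; q=4: -72; q=5: -69; q=6: -111; q=7: -186; q=8: -318; q=9: -511.
Profit is highest at q = 0. Equivalently, the lowest AVC in the table is 33/5 ≈ $6.60 at q = 5, and P = $5 falls below it — price never covers variable cost, so the firm shuts down and loses only its fixed cost.

q = 0 (shut down); profit = -$61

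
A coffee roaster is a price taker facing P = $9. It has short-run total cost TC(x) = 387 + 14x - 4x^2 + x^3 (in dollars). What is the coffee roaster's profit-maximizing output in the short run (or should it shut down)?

Variable cost is VC = 14x - 4x^2 + x^3, so AVC = VC/x = 14 - 4x + x^2 and MC = dTC/dx = 14 - 8x + 3x^2.
AVC is minimized where dAVC/dx = -4 + 2x = 0, at x = 2; min AVC = 14 - 4·2 + 2^2 = $10.
P = $9 lies below min AVC = $10; no output level covers variable cost.
The firm minimizes its loss by shutting down and losing only its fixed cost of $387.

Shut down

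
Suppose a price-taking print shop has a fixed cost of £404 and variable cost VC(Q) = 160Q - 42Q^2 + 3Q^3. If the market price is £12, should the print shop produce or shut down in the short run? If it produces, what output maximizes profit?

Shut down

From TC, MC = TC'(Q) = 160 - 84Q + 9Q^2 and AVC = VC/Q = 160 - 42Q + 3Q^2.
AVC is minimized where dAVC/dQ = -42 + 6Q = 0, at Q = 7; min AVC = 160 - 42·7 + 3·7^2 = £13.
With P < min AVC (£12 < £13), every unit sold adds to the loss.
The firm minimizes its loss by shutting down and losing only its fixed cost of £404.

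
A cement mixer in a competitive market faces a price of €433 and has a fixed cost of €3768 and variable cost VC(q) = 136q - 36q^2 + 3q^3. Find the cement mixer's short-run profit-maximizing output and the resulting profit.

Profit = -€138 at q = 11

AVC = 136 - 36q + 3q^2; min AVC = €28 at q = 6. Since P = €433 ≥ min AVC, the firm produces.
MC = 136 - 72q + 9q^2. Setting P = MC and taking the root on the rising branch gives q* = 11.
TR = 433·11 = 4763. TC = 3768 + 1133 = 4901. Profit = 4763 − 4901 = -€138.
By producing, the firm covers all variable cost plus €3630 of fixed cost; shutting down would lose the full €3768.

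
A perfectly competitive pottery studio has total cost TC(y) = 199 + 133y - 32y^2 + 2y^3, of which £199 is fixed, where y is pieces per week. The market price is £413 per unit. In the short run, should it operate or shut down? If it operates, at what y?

Produce at y = 14

Variable cost is VC = 133y - 32y^2 + 2y^3, so AVC = VC/y = 133 - 32y + 2y^2 and MC = dTC/dy = 133 - 64y + 6y^2.
AVC hits its minimum where MC = AVC, at y = 8, giving min AVC = 133 - 32·8 + 2·8^2 = £5.
Because £413 ≥ £5, revenue can cover variable cost; the firm operates.
Set P = MC: 413 = 133 - 64y + 6y^2 → -280 - 64y + 6y^2 = 0. The roots are y = -10/3 and y = 14; the profit-maximizing output is on the rising part of MC, so y* = 14.
Check: AVC at y = 14 is £77 ≤ P, so revenue covers variable cost.
Profit = P·y − TC = 413·14 − 1277 = £4505.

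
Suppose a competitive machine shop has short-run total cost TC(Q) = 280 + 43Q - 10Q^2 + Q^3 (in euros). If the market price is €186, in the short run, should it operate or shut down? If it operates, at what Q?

Produce at Q = 11

From TC, MC = TC'(Q) = 43 - 20Q + 3Q^2 and AVC = VC/Q = 43 - 10Q + Q^2.
AVC hits its minimum where MC = AVC, at Q = 5, giving min AVC = 43 - 10·5 + 5^2 = €18.
Since P = €186 ≥ min AVC = €18, price covers variable cost and the firm should produce.
Set P = MC: 186 = 43 - 20Q + 3Q^2 → -143 - 20Q + 3Q^2 = 0. The roots are Q = -13/3 and Q = 11; the profit-maximizing output is on the rising part of MC, so Q* = 11.
Check: AVC at Q = 11 is €54 ≤ P, so revenue covers variable cost.
Profit = P·Q − TC = 186·11 − 874 = €1172.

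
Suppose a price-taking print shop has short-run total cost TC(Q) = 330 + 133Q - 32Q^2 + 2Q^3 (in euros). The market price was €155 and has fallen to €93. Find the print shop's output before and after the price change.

Output falls from 11 to 10

MC = 133 - 64Q + 6Q^2; the shutdown threshold is min AVC = €5 (at Q = 8).
With P = €155 above the shutdown price, P = MC gives Q = 11.
At P = €93 ≥ min AVC, set P = MC: Q = 10. The firm stays open but cuts output.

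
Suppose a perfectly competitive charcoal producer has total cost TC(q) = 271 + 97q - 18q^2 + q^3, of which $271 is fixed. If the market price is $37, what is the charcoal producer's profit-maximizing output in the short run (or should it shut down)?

Strip out fixed cost: VC = 97q - 18q^2 + q^3. Then AVC = 97 - 18q + q^2 and MC = 97 - 36q + 3q^2.
AVC is minimized where dAVC/dq = -18 + 2q = 0, at q = 9; min AVC = 97 - 18·9 + 9^2 = $16.
Since P = $37 ≥ min AVC = $16, price covers variable cost and the firm should produce.
Set P = MC: 37 = 97 - 36q + 3q^2 → 60 - 36q + 3q^2 = 0. The roots are q = 2 and q = 10; the profit-maximizing output is on the rising part of MC, so q* = 10.
Check: AVC at q = 10 is $17 ≤ P, so revenue covers variable cost.
Profit = P·q − TC = 37·10 − 441 = -$71, a loss, but smaller than the $271 fixed cost the firm would lose by shutting down.

Produce at q = 10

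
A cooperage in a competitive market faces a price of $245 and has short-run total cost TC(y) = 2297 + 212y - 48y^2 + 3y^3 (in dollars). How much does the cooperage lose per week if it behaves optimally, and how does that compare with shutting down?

Profit = -$119 at y = 11

AVC = 212 - 48y + 3y^2 has its minimum $20 at y = 8; price $245 clears that bar, so the firm operates.
MC = 212 - 96y + 9y^2. Setting P = MC and taking the root on the rising branch gives y* = 11.
TR = 245·11 = 2695. TC = 2297 + 517 = 2814. Profit = 2695 − 2814 = -$119.
By producing, the firm covers all variable cost plus $2178 of fixed cost; shutting down would lose the full $2297.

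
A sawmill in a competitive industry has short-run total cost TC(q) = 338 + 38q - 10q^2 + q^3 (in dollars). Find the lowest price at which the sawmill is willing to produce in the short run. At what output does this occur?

$13 per unit, at q = 5

The shutdown price is the minimum of AVC. VC = 38q - 10q^2 + q^3, so AVC = 38 - 10q + q^2.
dAVC/dq = -10 + 2q = 0 gives q = 5. min AVC = 38 - 10·5 + 5^2 = 13.
For P < $13 the firm produces nothing.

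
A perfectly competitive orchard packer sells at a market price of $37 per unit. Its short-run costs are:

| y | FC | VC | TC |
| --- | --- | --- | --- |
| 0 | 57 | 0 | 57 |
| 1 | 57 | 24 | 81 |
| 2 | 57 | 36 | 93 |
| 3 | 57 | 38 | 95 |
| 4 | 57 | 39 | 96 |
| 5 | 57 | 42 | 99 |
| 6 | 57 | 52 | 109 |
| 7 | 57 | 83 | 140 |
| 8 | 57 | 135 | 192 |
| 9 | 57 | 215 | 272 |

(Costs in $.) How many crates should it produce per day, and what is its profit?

y = 7; profit = $119

Profit at each row (π = 37y − TC): y=0: -57; y=1: -44; y=2: -19; y=3: 16; y=4: 52; y=5: 86; y=6: 113; y=7: 119; y=8: 104; y=9: 61.
Profit is maximized at y = 7. AVC there is 83/7 = $11.86 ≤ P, so producing beats shutting down (which would give -$57).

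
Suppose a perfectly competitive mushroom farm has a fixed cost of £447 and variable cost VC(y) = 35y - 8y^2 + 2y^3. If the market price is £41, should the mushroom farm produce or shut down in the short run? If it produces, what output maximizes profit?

Produce at y = 3

From TC, MC = TC'(y) = 35 - 16y + 6y^2 and AVC = VC/y = 35 - 8y + 2y^2.
The AVC parabola has its vertex at y = 8/4 = 2, where AVC = 35 - 8·2 + 2·2^2 = £27.
P = £41 exceeds min AVC = £27, so the firm stays open.
Solving P = MC: -6 - 16y + 6y^2 = 0 ⇒ y = -1/3 or 3. On the upward-sloping branch, y* = 3.
Check: AVC at y = 3 is £29 ≤ P, so revenue covers variable cost.
Profit = P·y − TC = 41·3 − 534 = -£411, a loss, but smaller than the £447 fixed cost the firm would lose by shutting down.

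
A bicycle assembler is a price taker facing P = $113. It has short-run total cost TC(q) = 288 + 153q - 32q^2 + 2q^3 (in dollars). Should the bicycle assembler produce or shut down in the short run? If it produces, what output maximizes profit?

Produce at q = 10

From TC, MC = TC'(q) = 153 - 64q + 6q^2 and AVC = VC/q = 153 - 32q + 2q^2.
AVC hits its minimum where MC = AVC, at q = 8, giving min AVC = 153 - 32·8 + 2·8^2 = $25.
Since P = $113 ≥ min AVC = $25, price covers variable cost and the firm should produce.
P = MC gives 40 - 64q + 6q^2 = 0, with roots 2/3 and 10. Take the larger (rising MC): q* = 10.
Check: AVC at q = 10 is $33 ≤ P, so revenue covers variable cost.
Profit = P·q − TC = 113·10 − 618 = $512.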